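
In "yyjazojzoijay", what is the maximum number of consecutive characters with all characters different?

6

add y: [y] len 1
add y (repeat y, move left end past it): [y] len 1
add j: [y, j] len 2
add a: [y, j, a] len 3
add z: [y, j, a, z] len 4
add o: [y, j, a, z, o] len 5
add j (repeat j, move left end past it): [a, z, o, j] len 4
add z (repeat z, move left end past it): [o, j, z] len 3
add o (repeat o, move left end past it): [j, z, o] len 3
add i: [j, z, o, i] len 4
add j (repeat j, move left end past it): [z, o, i, j] len 4
add a: [z, o, i, j, a] len 5
add y: [z, o, i, j, a, y] len 6
Longest all-distinct length: 6.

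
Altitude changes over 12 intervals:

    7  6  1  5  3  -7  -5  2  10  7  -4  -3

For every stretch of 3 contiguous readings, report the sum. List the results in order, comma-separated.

Sliding a size-3 window across the 12 values:
[7, 6, 1] → sum 14
[6, 1, 5] → sum 12
[1, 5, 3] → sum 9
[5, 3, -7] → sum 1
[3, -7, -5] → sum -9
[-7, -5, 2] → sum -10
[-5, 2, 10] → sum 7
[2, 10, 7] → sum 19
[10, 7, -4] → sum 13
[7, -4, -3] → sum 0

14, 12, 9, 1, -9, -10, 7, 19, 13, 0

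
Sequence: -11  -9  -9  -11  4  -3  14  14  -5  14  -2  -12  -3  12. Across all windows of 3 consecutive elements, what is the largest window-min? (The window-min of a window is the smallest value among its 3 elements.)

-3

-11 -9 -9 → min -11
-9 -9 -11 → min -11
-9 -11 4 → min -11
-11 4 -3 → min -11
4 -3 14 → min -3
-3 14 14 → min -3
14 14 -5 → min -5
14 -5 14 → min -5
-5 14 -2 → min -5
14 -2 -12 → min -12
-2 -12 -3 → min -12
-12 -3 12 → min -12
Largest of these is -3.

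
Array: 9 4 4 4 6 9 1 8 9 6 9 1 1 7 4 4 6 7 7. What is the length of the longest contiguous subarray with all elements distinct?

add 9: [9] len 1
add 4: [9, 4] len 2
add 4 (repeat 4, move left end past it): [4] len 1
add 4 (repeat 4, move left end past it): [4] len 1
add 6: [4, 6] len 2
add 9: [4, 6, 9] len 3
add 1: [4, 6, 9, 1] len 4
add 8: [4, 6, 9, 1, 8] len 5
add 9 (repeat 9, move left end past it): [1, 8, 9] len 3
add 6: [1, 8, 9, 6] len 4
add 9 (repeat 9, move left end past it): [6, 9] len 2
add 1: [6, 9, 1] len 3
add 1 (repeat 1, move left end past it): [1] len 1
add 7: [1, 7] len 2
add 4: [1, 7, 4] len 3
add 4 (repeat 4, move left end past it): [4] len 1
add 6: [4, 6] len 2
add 7: [4, 6, 7] len 3
add 7 (repeat 7, move left end past it): [7] len 1
Longest all-distinct length: 5.

5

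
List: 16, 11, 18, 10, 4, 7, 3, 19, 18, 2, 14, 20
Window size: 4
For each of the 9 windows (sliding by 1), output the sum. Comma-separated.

55, 43, 39, 24, 33, 47, 42, 53, 54

16 11 18 10 → sum 55
11 18 10 4 → sum 43
18 10 4 7 → sum 39
10 4 7 3 → sum 24
4 7 3 19 → sum 33
7 3 19 18 → sum 47
3 19 18 2 → sum 42
19 18 2 14 → sum 53
18 2 14 20 → sum 54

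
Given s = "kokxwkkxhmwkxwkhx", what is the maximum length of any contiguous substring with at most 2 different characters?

3

[k] 1 distinct, len 1
[k, o] 2 distinct, len 2
[k, o, k] 2 distinct, len 3
[k, x] 2 distinct, len 2
[x, w] 2 distinct, len 2
[w, k] 2 distinct, len 2
[w, k, k] 2 distinct, len 3
[k, k, x] 2 distinct, len 3
[x, h] 2 distinct, len 2
[h, m] 2 distinct, len 2
[m, w] 2 distinct, len 2
[w, k] 2 distinct, len 2
[k, x] 2 distinct, len 2
[x, w] 2 distinct, len 2
[w, k] 2 distinct, len 2
[k, h] 2 distinct, len 2
[h, x] 2 distinct, len 2
Longest length with ≤2 distinct: 3.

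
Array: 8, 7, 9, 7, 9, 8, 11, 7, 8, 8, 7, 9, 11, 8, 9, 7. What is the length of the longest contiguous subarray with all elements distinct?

[8] len 1
[8, 7] len 2
[8, 7, 9] len 3
[9, 7] len 2
[7, 9] len 2
[7, 9, 8] len 3
[7, 9, 8, 11] len 4
[9, 8, 11, 7] len 4
[11, 7, 8] len 3
[8] len 1
[8, 7] len 2
[8, 7, 9] len 3
[8, 7, 9, 11] len 4
[7, 9, 11, 8] len 4
[11, 8, 9] len 3
[11, 8, 9, 7] len 4
Longest all-distinct length: 4.

4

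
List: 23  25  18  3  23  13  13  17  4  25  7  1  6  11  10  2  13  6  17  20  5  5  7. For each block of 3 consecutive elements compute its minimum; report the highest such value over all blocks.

Window mins for each of the 21 positions:
(23, 25, 18) → min 18
(25, 18, 3) → min 3
(18, 3, 23) → min 3
(3, 23, 13) → min 3
(23, 13, 13) → min 13
(13, 13, 17) → min 13
(13, 17, 4) → min 4
(17, 4, 25) → min 4
(4, 25, 7) → min 4
(25, 7, 1) → min 1
(7, 1, 6) → min 1
(1, 6, 11) → min 1
(6, 11, 10) → min 6
(11, 10, 2) → min 2
(10, 2, 13) → min 2
(2, 13, 6) → min 2
(13, 6, 17) → min 6
(6, 17, 20) → min 6
(17, 20, 5) → min 5
(20, 5, 5) → min 5
(5, 5, 7) → min 5
Highest of these is 18.

18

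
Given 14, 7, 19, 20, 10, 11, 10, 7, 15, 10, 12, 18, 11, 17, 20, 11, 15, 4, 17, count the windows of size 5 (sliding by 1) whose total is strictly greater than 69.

[14, 7, 19, 20, 10] → sum 70  > 69 ✓
[7, 19, 20, 10, 11] → sum 67
[19, 20, 10, 11, 10] → sum 70  > 69 ✓
[20, 10, 11, 10, 7] → sum 58
[10, 11, 10, 7, 15] → sum 53
[11, 10, 7, 15, 10] → sum 53
[10, 7, 15, 10, 12] → sum 54
[7, 15, 10, 12, 18] → sum 62
[15, 10, 12, 18, 11] → sum 66
[10, 12, 18, 11, 17] → sum 68
[12, 18, 11, 17, 20] → sum 78  > 69 ✓
[18, 11, 17, 20, 11] → sum 77  > 69 ✓
[11, 17, 20, 11, 15] → sum 74  > 69 ✓
[17, 20, 11, 15, 4] → sum 67
[20, 11, 15, 4, 17] → sum 67
5 windows satisfy the condition.

5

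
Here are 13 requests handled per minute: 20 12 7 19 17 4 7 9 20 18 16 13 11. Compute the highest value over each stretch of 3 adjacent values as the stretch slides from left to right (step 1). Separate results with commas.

20 12 7 → max 20
12 7 19 → max 19
7 19 17 → max 19
19 17 4 → max 19
17 4 7 → max 17
4 7 9 → max 9
7 9 20 → max 20
9 20 18 → max 20
20 18 16 → max 20
18 16 13 → max 18
16 13 11 → max 16

20, 19, 19, 19, 17, 9, 20, 20, 20, 18, 16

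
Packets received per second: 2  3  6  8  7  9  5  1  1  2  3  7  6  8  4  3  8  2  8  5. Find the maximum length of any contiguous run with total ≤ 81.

16

[2] sum 2 len 1
[2, 3] sum 5 len 2
[2, 3, 6] sum 11 len 3
[2, 3, 6, 8] sum 19 len 4
[2, 3, 6, 8, 7] sum 26 len 5
[2, 3, 6, 8, 7, 9] sum 35 len 6
[2, 3, 6, 8, 7, 9, 5] sum 40 len 7
[2, 3, 6, 8, 7, 9, 5, 1] sum 41 len 8
[2, 3, 6, 8, 7, 9, 5, 1, 1] sum 42 len 9
[2, 3, 6, 8, 7, 9, 5, 1, 1, 2] sum 44 len 10
[2, 3, 6, 8, 7, 9, 5, 1, 1, 2, 3] sum 47 len 11
[2, 3, 6, 8, 7, 9, 5, 1, 1, 2, 3, 7] sum 54 len 12
[2, 3, 6, 8, 7, 9, 5, 1, 1, 2, 3, 7, 6] sum 60 len 13
[2, 3, 6, 8, 7, 9, 5, 1, 1, 2, 3, 7, 6, 8] sum 68 len 14
[2, 3, 6, 8, 7, 9, 5, 1, 1, 2, 3, 7, 6, 8, 4] sum 72 len 15
[2, 3, 6, 8, 7, 9, 5, 1, 1, 2, 3, 7, 6, 8, 4, 3] sum 75 len 16
[3, 6, 8, 7, 9, 5, 1, 1, 2, 3, 7, 6, 8, 4, 3, 8] sum 81 len 16
[6, 8, 7, 9, 5, 1, 1, 2, 3, 7, 6, 8, 4, 3, 8, 2] sum 80 len 16
[7, 9, 5, 1, 1, 2, 3, 7, 6, 8, 4, 3, 8, 2, 8] sum 74 len 15
[7, 9, 5, 1, 1, 2, 3, 7, 6, 8, 4, 3, 8, 2, 8, 5] sum 79 len 16
Longest length seen: 16.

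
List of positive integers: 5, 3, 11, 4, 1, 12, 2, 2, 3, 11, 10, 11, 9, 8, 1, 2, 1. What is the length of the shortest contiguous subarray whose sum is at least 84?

12

add 5: running sum 5 < 84
add 3: running sum 8 < 84
add 11: running sum 19 < 84
add 4: running sum 23 < 84
add 1: running sum 24 < 84
add 12: running sum 36 < 84
add 2: running sum 38 < 84
add 2: running sum 40 < 84
add 3: running sum 43 < 84
add 11: running sum 54 < 84
add 10: running sum 64 < 84
add 11: running sum 75 < 84
end 12: [5, 3, 11, 4, 1, 12, 2, 2, 3, 11, 10, 11, 9] sum 84, len 13
end 13: [11, 4, 1, 12, 2, 2, 3, 11, 10, 11, 9, 8] sum 84, len 12
end 14: [11, 4, 1, 12, 2, 2, 3, 11, 10, 11, 9, 8, 1] sum 85, len 13
end 15: [11, 4, 1, 12, 2, 2, 3, 11, 10, 11, 9, 8, 1, 2] sum 87, len 14
end 16: [11, 4, 1, 12, 2, 2, 3, 11, 10, 11, 9, 8, 1, 2, 1] sum 88, len 15
Shortest qualifying length: 12.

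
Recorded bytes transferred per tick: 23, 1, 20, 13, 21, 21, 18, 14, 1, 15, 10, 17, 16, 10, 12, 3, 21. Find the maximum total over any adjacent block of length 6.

Each size-6 window and its sum:
[23, 1, 20, 13, 21, 21] → sum 99
[1, 20, 13, 21, 21, 18] → sum 94
[20, 13, 21, 21, 18, 14] → sum 107
[13, 21, 21, 18, 14, 1] → sum 88
[21, 21, 18, 14, 1, 15] → sum 90
[21, 18, 14, 1, 15, 10] → sum 79
[18, 14, 1, 15, 10, 17] → sum 75
[14, 1, 15, 10, 17, 16] → sum 73
[1, 15, 10, 17, 16, 10] → sum 69
[15, 10, 17, 16, 10, 12] → sum 80
[10, 17, 16, 10, 12, 3] → sum 68
[17, 16, 10, 12, 3, 21] → sum 79
Maximum of these is 107.

107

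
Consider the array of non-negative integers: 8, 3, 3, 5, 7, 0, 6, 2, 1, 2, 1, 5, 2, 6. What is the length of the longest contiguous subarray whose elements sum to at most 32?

10

Extend to the right; shrink from the left whenever the sum exceeds 32:
add 8: [8] sum 8, len 1
add 3: [8, 3] sum 11, len 2
add 3: [8, 3, 3] sum 14, len 3
add 5: [8, 3, 3, 5] sum 19, len 4
add 7: [8, 3, 3, 5, 7] sum 26, len 5
add 0: [8, 3, 3, 5, 7, 0] sum 26, len 6
add 6: [8, 3, 3, 5, 7, 0, 6] sum 32, len 7
add 2: [3, 3, 5, 7, 0, 6, 2] sum 26, len 7
add 1: [3, 3, 5, 7, 0, 6, 2, 1] sum 27, len 8
add 2: [3, 3, 5, 7, 0, 6, 2, 1, 2] sum 29, len 9
add 1: [3, 3, 5, 7, 0, 6, 2, 1, 2, 1] sum 30, len 10
add 5: [3, 5, 7, 0, 6, 2, 1, 2, 1, 5] sum 32, len 10
add 2: [5, 7, 0, 6, 2, 1, 2, 1, 5, 2] sum 31, len 10
add 6: [7, 0, 6, 2, 1, 2, 1, 5, 2, 6] sum 32, len 10
Longest length seen: 10.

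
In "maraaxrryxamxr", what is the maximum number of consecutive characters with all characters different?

[m] len 1
[m, a] len 2
[m, a, r] len 3
[r, a] len 2
[a] len 1
[a, x] len 2
[a, x, r] len 3
[r] len 1
[r, y] len 2
[r, y, x] len 3
[r, y, x, a] len 4
[r, y, x, a, m] len 5
[a, m, x] len 3
[a, m, x, r] len 4
Longest all-distinct length: 5.

5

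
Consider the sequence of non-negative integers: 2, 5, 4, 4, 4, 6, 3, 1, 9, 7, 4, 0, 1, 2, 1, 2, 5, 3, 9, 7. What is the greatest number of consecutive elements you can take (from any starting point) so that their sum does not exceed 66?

Extend to the right; shrink from the left whenever the sum exceeds 66:
[2] sum 2 len 1
[2, 5] sum 7 len 2
[2, 5, 4] sum 11 len 3
[2, 5, 4, 4] sum 15 len 4
[2, 5, 4, 4, 4] sum 19 len 5
[2, 5, 4, 4, 4, 6] sum 25 len 6
[2, 5, 4, 4, 4, 6, 3] sum 28 len 7
[2, 5, 4, 4, 4, 6, 3, 1] sum 29 len 8
[2, 5, 4, 4, 4, 6, 3, 1, 9] sum 38 len 9
[2, 5, 4, 4, 4, 6, 3, 1, 9, 7] sum 45 len 10
[2, 5, 4, 4, 4, 6, 3, 1, 9, 7, 4] sum 49 len 11
[2, 5, 4, 4, 4, 6, 3, 1, 9, 7, 4, 0] sum 49 len 12
[2, 5, 4, 4, 4, 6, 3, 1, 9, 7, 4, 0, 1] sum 50 len 13
[2, 5, 4, 4, 4, 6, 3, 1, 9, 7, 4, 0, 1, 2] sum 52 len 14
[2, 5, 4, 4, 4, 6, 3, 1, 9, 7, 4, 0, 1, 2, 1] sum 53 len 15
[2, 5, 4, 4, 4, 6, 3, 1, 9, 7, 4, 0, 1, 2, 1, 2] sum 55 len 16
[2, 5, 4, 4, 4, 6, 3, 1, 9, 7, 4, 0, 1, 2, 1, 2, 5] sum 60 len 17
[2, 5, 4, 4, 4, 6, 3, 1, 9, 7, 4, 0, 1, 2, 1, 2, 5, 3] sum 63 len 18
[4, 4, 4, 6, 3, 1, 9, 7, 4, 0, 1, 2, 1, 2, 5, 3, 9] sum 65 len 17
[4, 6, 3, 1, 9, 7, 4, 0, 1, 2, 1, 2, 5, 3, 9, 7] sum 64 len 16
Longest length seen: 18.

18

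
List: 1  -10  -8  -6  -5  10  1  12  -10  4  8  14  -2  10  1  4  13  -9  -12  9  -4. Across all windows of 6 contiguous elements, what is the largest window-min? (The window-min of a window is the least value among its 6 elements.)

-2

1 -10 -8 -6 -5 10 → min -10
-10 -8 -6 -5 10 1 → min -10
-8 -6 -5 10 1 12 → min -8
-6 -5 10 1 12 -10 → min -10
-5 10 1 12 -10 4 → min -10
10 1 12 -10 4 8 → min -10
1 12 -10 4 8 14 → min -10
12 -10 4 8 14 -2 → min -10
-10 4 8 14 -2 10 → min -10
4 8 14 -2 10 1 → min -2
8 14 -2 10 1 4 → min -2
14 -2 10 1 4 13 → min -2
-2 10 1 4 13 -9 → min -9
10 1 4 13 -9 -12 → min -12
1 4 13 -9 -12 9 → min -12
4 13 -9 -12 9 -4 → min -12
Largest of these is -2.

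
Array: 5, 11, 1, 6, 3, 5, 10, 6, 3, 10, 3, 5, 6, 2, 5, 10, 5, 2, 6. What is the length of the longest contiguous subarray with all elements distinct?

[5] len 1
[5, 11] len 2
[5, 11, 1] len 3
[5, 11, 1, 6] len 4
[5, 11, 1, 6, 3] len 5
[11, 1, 6, 3, 5] len 5
[11, 1, 6, 3, 5, 10] len 6
[3, 5, 10, 6] len 4
[5, 10, 6, 3] len 4
[6, 3, 10] len 3
[10, 3] len 2
[10, 3, 5] len 3
[10, 3, 5, 6] len 4
[10, 3, 5, 6, 2] len 5
[6, 2, 5] len 3
[6, 2, 5, 10] len 4
[10, 5] len 2
[10, 5, 2] len 3
[10, 5, 2, 6] len 4
Longest all-distinct length: 6.

6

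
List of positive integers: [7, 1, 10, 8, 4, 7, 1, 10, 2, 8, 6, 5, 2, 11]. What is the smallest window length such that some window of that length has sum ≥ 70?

12

add 7: running sum 7 < 70
add 1: running sum 8 < 70
add 10: running sum 18 < 70
add 8: running sum 26 < 70
add 4: running sum 30 < 70
add 7: running sum 37 < 70
add 1: running sum 38 < 70
add 10: running sum 48 < 70
add 2: running sum 50 < 70
add 8: running sum 58 < 70
add 6: running sum 64 < 70
add 5: running sum 69 < 70
add 2: shortest ending here [7, 1, 10, 8, 4, 7, 1, 10, 2, 8, 6, 5, 2] sum 71, len 13
add 11: shortest ending here [10, 8, 4, 7, 1, 10, 2, 8, 6, 5, 2, 11] sum 74, len 12
Shortest qualifying length: 12.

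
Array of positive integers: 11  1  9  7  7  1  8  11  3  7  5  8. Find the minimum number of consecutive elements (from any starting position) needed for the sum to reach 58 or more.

add 11: running sum 11 < 58
add 1: running sum 12 < 58
add 9: running sum 21 < 58
add 7: running sum 28 < 58
add 7: running sum 35 < 58
add 1: running sum 36 < 58
add 8: running sum 44 < 58
add 11: running sum 55 < 58
end 8: [11, 1, 9, 7, 7, 1, 8, 11, 3] sum 58, len 9
end 9: [11, 1, 9, 7, 7, 1, 8, 11, 3, 7] sum 65, len 10
end 10: [9, 7, 7, 1, 8, 11, 3, 7, 5] sum 58, len 9
end 11: [9, 7, 7, 1, 8, 11, 3, 7, 5, 8] sum 66, len 10
Shortest qualifying length: 9.

9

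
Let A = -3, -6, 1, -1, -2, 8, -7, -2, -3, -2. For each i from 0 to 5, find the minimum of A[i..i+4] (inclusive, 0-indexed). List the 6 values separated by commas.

-6, -6, -7, -7, -7, -7

(-3, -6, 1, -1, -2) → min -6
(-6, 1, -1, -2, 8) → min -6
(1, -1, -2, 8, -7) → min -7
(-1, -2, 8, -7, -2) → min -7
(-2, 8, -7, -2, -3) → min -7
(8, -7, -2, -3, -2) → min -7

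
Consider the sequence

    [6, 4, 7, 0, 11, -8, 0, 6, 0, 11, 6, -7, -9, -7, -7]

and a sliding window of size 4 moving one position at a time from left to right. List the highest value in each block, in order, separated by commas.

Sliding a size-4 window across the 15 values:
[6, 4, 7, 0] → max 7
[4, 7, 0, 11] → max 11
[7, 0, 11, -8] → max 11
[0, 11, -8, 0] → max 11
[11, -8, 0, 6] → max 11
[-8, 0, 6, 0] → max 6
[0, 6, 0, 11] → max 11
[6, 0, 11, 6] → max 11
[0, 11, 6, -7] → max 11
[11, 6, -7, -9] → max 11
[6, -7, -9, -7] → max 6
[-7, -9, -7, -7] → max -7

7, 11, 11, 11, 11, 6, 11, 11, 11, 11, 6, -7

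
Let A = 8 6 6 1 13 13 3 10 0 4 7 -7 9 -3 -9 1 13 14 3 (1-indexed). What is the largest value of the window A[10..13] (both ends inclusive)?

9

Elements at indices 10..13: 4, 7, -7, 9
max(4, 7, -7, 9) = 9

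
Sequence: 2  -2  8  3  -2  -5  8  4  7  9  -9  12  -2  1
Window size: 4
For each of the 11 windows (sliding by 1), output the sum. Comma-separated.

11, 7, 4, 4, 5, 14, 28, 11, 19, 10, 2

Sliding a size-4 window across the 14 values:
(2, -2, 8, 3) → sum 11
(-2, 8, 3, -2) → sum 7
(8, 3, -2, -5) → sum 4
(3, -2, -5, 8) → sum 4
(-2, -5, 8, 4) → sum 5
(-5, 8, 4, 7) → sum 14
(8, 4, 7, 9) → sum 28
(4, 7, 9, -9) → sum 11
(7, 9, -9, 12) → sum 19
(9, -9, 12, -2) → sum 10
(-9, 12, -2, 1) → sum 2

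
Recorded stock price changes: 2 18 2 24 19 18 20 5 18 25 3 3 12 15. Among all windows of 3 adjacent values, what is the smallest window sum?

18

(2, 18, 2) → sum 22
(18, 2, 24) → sum 44
(2, 24, 19) → sum 45
(24, 19, 18) → sum 61
(19, 18, 20) → sum 57
(18, 20, 5) → sum 43
(20, 5, 18) → sum 43
(5, 18, 25) → sum 48
(18, 25, 3) → sum 46
(25, 3, 3) → sum 31
(3, 3, 12) → sum 18
(3, 12, 15) → sum 30
Smallest of these is 18.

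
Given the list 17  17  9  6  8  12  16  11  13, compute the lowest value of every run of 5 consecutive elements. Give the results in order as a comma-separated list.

Sliding a size-5 window across the 9 values:
[17, 17, 9, 6, 8] → min 6
[17, 9, 6, 8, 12] → min 6
[9, 6, 8, 12, 16] → min 6
[6, 8, 12, 16, 11] → min 6
[8, 12, 16, 11, 13] → min 8

6, 6, 6, 6, 8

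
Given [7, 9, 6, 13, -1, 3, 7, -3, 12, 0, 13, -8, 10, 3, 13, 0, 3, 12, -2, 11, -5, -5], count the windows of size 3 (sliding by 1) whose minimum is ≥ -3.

(7, 9, 6) → min 6  ≥ -3 ✓
(9, 6, 13) → min 6  ≥ -3 ✓
(6, 13, -1) → min -1  ≥ -3 ✓
(13, -1, 3) → min -1  ≥ -3 ✓
(-1, 3, 7) → min -1  ≥ -3 ✓
(3, 7, -3) → min -3  ≥ -3 ✓
(7, -3, 12) → min -3  ≥ -3 ✓
(-3, 12, 0) → min -3  ≥ -3 ✓
(12, 0, 13) → min 0  ≥ -3 ✓
(0, 13, -8) → min -8
(13, -8, 10) → min -8
(-8, 10, 3) → min -8
(10, 3, 13) → min 3  ≥ -3 ✓
(3, 13, 0) → min 0  ≥ -3 ✓
(13, 0, 3) → min 0  ≥ -3 ✓
(0, 3, 12) → min 0  ≥ -3 ✓
(3, 12, -2) → min -2  ≥ -3 ✓
(12, -2, 11) → min -2  ≥ -3 ✓
(-2, 11, -5) → min -5
(11, -5, -5) → min -5
15 windows satisfy the condition.

15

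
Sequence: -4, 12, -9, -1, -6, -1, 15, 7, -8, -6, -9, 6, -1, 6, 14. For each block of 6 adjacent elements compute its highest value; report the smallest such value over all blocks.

Window maxs for each of the 10 positions:
(-4, 12, -9, -1, -6, -1) → max 12
(12, -9, -1, -6, -1, 15) → max 15
(-9, -1, -6, -1, 15, 7) → max 15
(-1, -6, -1, 15, 7, -8) → max 15
(-6, -1, 15, 7, -8, -6) → max 15
(-1, 15, 7, -8, -6, -9) → max 15
(15, 7, -8, -6, -9, 6) → max 15
(7, -8, -6, -9, 6, -1) → max 7
(-8, -6, -9, 6, -1, 6) → max 6
(-6, -9, 6, -1, 6, 14) → max 14
Smallest of these is 6.

6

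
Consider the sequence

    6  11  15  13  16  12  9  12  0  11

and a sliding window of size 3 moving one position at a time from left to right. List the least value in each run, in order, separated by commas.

6, 11, 13, 12, 9, 9, 0, 0

6 11 15 → min 6
11 15 13 → min 11
15 13 16 → min 13
13 16 12 → min 12
16 12 9 → min 9
12 9 12 → min 9
9 12 0 → min 0
12 0 11 → min 0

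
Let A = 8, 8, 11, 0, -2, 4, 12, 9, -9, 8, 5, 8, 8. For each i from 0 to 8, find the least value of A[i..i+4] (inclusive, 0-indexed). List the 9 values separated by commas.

-2, -2, -2, -2, -9, -9, -9, -9, -9

Sliding a size-5 window across the 13 values:
8 8 11 0 -2 → min -2
8 11 0 -2 4 → min -2
11 0 -2 4 12 → min -2
0 -2 4 12 9 → min -2
-2 4 12 9 -9 → min -9
4 12 9 -9 8 → min -9
12 9 -9 8 5 → min -9
9 -9 8 5 8 → min -9
-9 8 5 8 8 → min -9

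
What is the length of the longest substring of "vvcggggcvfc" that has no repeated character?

add v: [v] len 1
add v (repeat v, move left end past it): [v] len 1
add c: [v, c] len 2
add g: [v, c, g] len 3
add g (repeat g, move left end past it): [g] len 1
add g (repeat g, move left end past it): [g] len 1
add g (repeat g, move left end past it): [g] len 1
add c: [g, c] len 2
add v: [g, c, v] len 3
add f: [g, c, v, f] len 4
add c (repeat c, move left end past it): [v, f, c] len 3
Longest all-distinct length: 4.

4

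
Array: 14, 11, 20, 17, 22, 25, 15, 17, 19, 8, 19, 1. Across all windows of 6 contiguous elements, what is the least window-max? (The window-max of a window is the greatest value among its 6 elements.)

Window maxs for each of the 7 positions:
14 11 20 17 22 25 → max 25
11 20 17 22 25 15 → max 25
20 17 22 25 15 17 → max 25
17 22 25 15 17 19 → max 25
22 25 15 17 19 8 → max 25
25 15 17 19 8 19 → max 25
15 17 19 8 19 1 → max 19
Least of these is 19.

19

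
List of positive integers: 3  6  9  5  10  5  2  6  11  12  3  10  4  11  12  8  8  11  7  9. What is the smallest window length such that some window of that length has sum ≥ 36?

4

Extend right; whenever the sum reaches 36, record the length and shrink from the left:
add 3: running sum 3 < 36
add 6: running sum 9 < 36
add 9: running sum 18 < 36
add 5: running sum 23 < 36
add 10: running sum 33 < 36
add 5: shortest ending here [3, 6, 9, 5, 10, 5] sum 38, len 6
add 2: shortest ending here [6, 9, 5, 10, 5, 2] sum 37, len 6
add 6: shortest ending here [9, 5, 10, 5, 2, 6] sum 37, len 6
add 11: shortest ending here [5, 10, 5, 2, 6, 11] sum 39, len 6
add 12: shortest ending here [5, 2, 6, 11, 12] sum 36, len 5
add 3: shortest ending here [5, 2, 6, 11, 12, 3] sum 39, len 6
add 10: shortest ending here [11, 12, 3, 10] sum 36, len 4
add 4: shortest ending here [11, 12, 3, 10, 4] sum 40, len 5
add 11: shortest ending here [12, 3, 10, 4, 11] sum 40, len 5
add 12: shortest ending here [10, 4, 11, 12] sum 37, len 4
add 8: shortest ending here [10, 4, 11, 12, 8] sum 45, len 5
add 8: shortest ending here [11, 12, 8, 8] sum 39, len 4
add 11: shortest ending here [12, 8, 8, 11] sum 39, len 4
add 7: shortest ending here [12, 8, 8, 11, 7] sum 46, len 5
add 9: shortest ending here [8, 8, 11, 7, 9] sum 43, len 5
Shortest qualifying length: 4.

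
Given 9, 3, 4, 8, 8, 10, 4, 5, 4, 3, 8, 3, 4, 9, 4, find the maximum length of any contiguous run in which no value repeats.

4

add 9: [9] len 1
add 3: [9, 3] len 2
add 4: [9, 3, 4] len 3
add 8: [9, 3, 4, 8] len 4
add 8 (repeat 8, move left end past it): [8] len 1
add 10: [8, 10] len 2
add 4: [8, 10, 4] len 3
add 5: [8, 10, 4, 5] len 4
add 4 (repeat 4, move left end past it): [5, 4] len 2
add 3: [5, 4, 3] len 3
add 8: [5, 4, 3, 8] len 4
add 3 (repeat 3, move left end past it): [8, 3] len 2
add 4: [8, 3, 4] len 3
add 9: [8, 3, 4, 9] len 4
add 4 (repeat 4, move left end past it): [9, 4] len 2
Longest all-distinct length: 4.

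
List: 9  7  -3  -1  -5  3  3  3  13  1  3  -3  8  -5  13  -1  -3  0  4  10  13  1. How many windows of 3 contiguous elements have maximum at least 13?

[9, 7, -3] → max 9
[7, -3, -1] → max 7
[-3, -1, -5] → max -1
[-1, -5, 3] → max 3
[-5, 3, 3] → max 3
[3, 3, 3] → max 3
[3, 3, 13] → max 13  ≥ 13 ✓
[3, 13, 1] → max 13  ≥ 13 ✓
[13, 1, 3] → max 13  ≥ 13 ✓
[1, 3, -3] → max 3
[3, -3, 8] → max 8
[-3, 8, -5] → max 8
[8, -5, 13] → max 13  ≥ 13 ✓
[-5, 13, -1] → max 13  ≥ 13 ✓
[13, -1, -3] → max 13  ≥ 13 ✓
[-1, -3, 0] → max 0
[-3, 0, 4] → max 4
[0, 4, 10] → max 10
[4, 10, 13] → max 13  ≥ 13 ✓
[10, 13, 1] → max 13  ≥ 13 ✓
8 windows satisfy the condition.

8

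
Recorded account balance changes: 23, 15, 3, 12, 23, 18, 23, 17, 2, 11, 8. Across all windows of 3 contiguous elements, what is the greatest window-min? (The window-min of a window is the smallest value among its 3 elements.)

Window mins for each of the 9 positions:
[23, 15, 3] → min 3
[15, 3, 12] → min 3
[3, 12, 23] → min 3
[12, 23, 18] → min 12
[23, 18, 23] → min 18
[18, 23, 17] → min 17
[23, 17, 2] → min 2
[17, 2, 11] → min 2
[2, 11, 8] → min 2
Greatest of these is 18.

18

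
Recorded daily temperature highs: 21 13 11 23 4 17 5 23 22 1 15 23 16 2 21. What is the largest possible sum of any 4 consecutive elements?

Window sums for each of the 12 positions:
(21, 13, 11, 23) → sum 68
(13, 11, 23, 4) → sum 51
(11, 23, 4, 17) → sum 55
(23, 4, 17, 5) → sum 49
(4, 17, 5, 23) → sum 49
(17, 5, 23, 22) → sum 67
(5, 23, 22, 1) → sum 51
(23, 22, 1, 15) → sum 61
(22, 1, 15, 23) → sum 61
(1, 15, 23, 16) → sum 55
(15, 23, 16, 2) → sum 56
(23, 16, 2, 21) → sum 62
Largest of these is 68.

68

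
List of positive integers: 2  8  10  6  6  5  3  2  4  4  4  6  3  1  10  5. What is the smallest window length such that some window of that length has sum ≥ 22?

3

add 2: running sum 2 < 22
add 8: running sum 10 < 22
add 10: running sum 20 < 22
add 6: shortest ending here [8, 10, 6] sum 24, len 3
add 6: shortest ending here [10, 6, 6] sum 22, len 3
add 5: shortest ending here [10, 6, 6, 5] sum 27, len 4
add 3: shortest ending here [10, 6, 6, 5, 3] sum 30, len 5
add 2: shortest ending here [6, 6, 5, 3, 2] sum 22, len 5
add 4: shortest ending here [6, 6, 5, 3, 2, 4] sum 26, len 6
add 4: shortest ending here [6, 5, 3, 2, 4, 4] sum 24, len 6
add 4: shortest ending here [5, 3, 2, 4, 4, 4] sum 22, len 6
add 6: shortest ending here [3, 2, 4, 4, 4, 6] sum 23, len 6
add 3: shortest ending here [2, 4, 4, 4, 6, 3] sum 23, len 6
add 1: shortest ending here [4, 4, 4, 6, 3, 1] sum 22, len 6
add 10: shortest ending here [4, 6, 3, 1, 10] sum 24, len 5
add 5: shortest ending here [6, 3, 1, 10, 5] sum 25, len 5
Shortest qualifying length: 3.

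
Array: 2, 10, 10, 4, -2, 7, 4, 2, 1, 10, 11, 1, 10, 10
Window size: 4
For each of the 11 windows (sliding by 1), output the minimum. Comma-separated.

Sliding a size-4 window across the 14 values:
[2, 10, 10, 4] → min 2
[10, 10, 4, -2] → min -2
[10, 4, -2, 7] → min -2
[4, -2, 7, 4] → min -2
[-2, 7, 4, 2] → min -2
[7, 4, 2, 1] → min 1
[4, 2, 1, 10] → min 1
[2, 1, 10, 11] → min 1
[1, 10, 11, 1] → min 1
[10, 11, 1, 10] → min 1
[11, 1, 10, 10] → min 1

2, -2, -2, -2, -2, 1, 1, 1, 1, 1, 1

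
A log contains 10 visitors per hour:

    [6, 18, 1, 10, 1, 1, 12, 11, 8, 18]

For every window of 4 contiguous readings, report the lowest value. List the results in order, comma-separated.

1, 1, 1, 1, 1, 1, 8

(6, 18, 1, 10) → min 1
(18, 1, 10, 1) → min 1
(1, 10, 1, 1) → min 1
(10, 1, 1, 12) → min 1
(1, 1, 12, 11) → min 1
(1, 12, 11, 8) → min 1
(12, 11, 8, 18) → min 8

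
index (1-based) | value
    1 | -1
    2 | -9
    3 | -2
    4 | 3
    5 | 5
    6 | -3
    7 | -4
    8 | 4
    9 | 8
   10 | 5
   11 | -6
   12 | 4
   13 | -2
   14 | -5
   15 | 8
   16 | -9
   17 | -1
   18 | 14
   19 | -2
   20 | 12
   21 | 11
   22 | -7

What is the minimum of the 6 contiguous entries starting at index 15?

-9

Elements at indices 15..20: 8, -9, -1, 14, -2, 12
min(8, -9, -1, 14, -2, 12) = -9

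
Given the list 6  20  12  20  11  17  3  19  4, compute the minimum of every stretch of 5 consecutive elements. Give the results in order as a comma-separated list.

6, 11, 3, 3, 3

6 20 12 20 11 → min 6
20 12 20 11 17 → min 11
12 20 11 17 3 → min 3
20 11 17 3 19 → min 3
11 17 3 19 4 → min 3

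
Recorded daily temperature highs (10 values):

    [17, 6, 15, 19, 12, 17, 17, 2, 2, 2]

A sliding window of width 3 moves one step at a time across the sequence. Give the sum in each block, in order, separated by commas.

38, 40, 46, 48, 46, 36, 21, 6

17 6 15 → sum 38
6 15 19 → sum 40
15 19 12 → sum 46
19 12 17 → sum 48
12 17 17 → sum 46
17 17 2 → sum 36
17 2 2 → sum 21
2 2 2 → sum 6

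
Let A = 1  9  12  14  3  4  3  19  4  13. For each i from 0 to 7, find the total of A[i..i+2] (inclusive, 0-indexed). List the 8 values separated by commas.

22, 35, 29, 21, 10, 26, 26, 36

[1, 9, 12] → sum 22
[9, 12, 14] → sum 35
[12, 14, 3] → sum 29
[14, 3, 4] → sum 21
[3, 4, 3] → sum 10
[4, 3, 19] → sum 26
[3, 19, 4] → sum 26
[19, 4, 13] → sum 36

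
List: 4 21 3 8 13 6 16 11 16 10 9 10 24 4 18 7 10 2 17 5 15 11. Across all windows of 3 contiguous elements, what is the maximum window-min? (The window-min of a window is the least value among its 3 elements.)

4 21 3 → min 3
21 3 8 → min 3
3 8 13 → min 3
8 13 6 → min 6
13 6 16 → min 6
6 16 11 → min 6
16 11 16 → min 11
11 16 10 → min 10
16 10 9 → min 9
10 9 10 → min 9
9 10 24 → min 9
10 24 4 → min 4
24 4 18 → min 4
4 18 7 → min 4
18 7 10 → min 7
7 10 2 → min 2
10 2 17 → min 2
2 17 5 → min 2
17 5 15 → min 5
5 15 11 → min 5
Maximum of these is 11.

11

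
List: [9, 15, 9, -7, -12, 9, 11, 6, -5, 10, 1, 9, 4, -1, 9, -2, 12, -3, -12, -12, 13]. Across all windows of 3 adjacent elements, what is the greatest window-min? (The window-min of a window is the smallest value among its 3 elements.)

(9, 15, 9) → min 9
(15, 9, -7) → min -7
(9, -7, -12) → min -12
(-7, -12, 9) → min -12
(-12, 9, 11) → min -12
(9, 11, 6) → min 6
(11, 6, -5) → min -5
(6, -5, 10) → min -5
(-5, 10, 1) → min -5
(10, 1, 9) → min 1
(1, 9, 4) → min 1
(9, 4, -1) → min -1
(4, -1, 9) → min -1
(-1, 9, -2) → min -2
(9, -2, 12) → min -2
(-2, 12, -3) → min -3
(12, -3, -12) → min -12
(-3, -12, -12) → min -12
(-12, -12, 13) → min -12
Greatest of these is 9.

9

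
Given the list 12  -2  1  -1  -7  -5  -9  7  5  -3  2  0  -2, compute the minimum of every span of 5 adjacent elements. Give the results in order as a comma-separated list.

12 -2 1 -1 -7 → min -7
-2 1 -1 -7 -5 → min -7
1 -1 -7 -5 -9 → min -9
-1 -7 -5 -9 7 → min -9
-7 -5 -9 7 5 → min -9
-5 -9 7 5 -3 → min -9
-9 7 5 -3 2 → min -9
7 5 -3 2 0 → min -3
5 -3 2 0 -2 → min -3

-7, -7, -9, -9, -9, -9, -9, -3, -3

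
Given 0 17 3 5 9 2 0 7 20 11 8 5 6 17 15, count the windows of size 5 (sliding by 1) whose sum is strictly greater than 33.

9

0 17 3 5 9 → sum 34  > 33 ✓
17 3 5 9 2 → sum 36  > 33 ✓
3 5 9 2 0 → sum 19
5 9 2 0 7 → sum 23
9 2 0 7 20 → sum 38  > 33 ✓
2 0 7 20 11 → sum 40  > 33 ✓
0 7 20 11 8 → sum 46  > 33 ✓
7 20 11 8 5 → sum 51  > 33 ✓
20 11 8 5 6 → sum 50  > 33 ✓
11 8 5 6 17 → sum 47  > 33 ✓
8 5 6 17 15 → sum 51  > 33 ✓
9 windows satisfy the condition.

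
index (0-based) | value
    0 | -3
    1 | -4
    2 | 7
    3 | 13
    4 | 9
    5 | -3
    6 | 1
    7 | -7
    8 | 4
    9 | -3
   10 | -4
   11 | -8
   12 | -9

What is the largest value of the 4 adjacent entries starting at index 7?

4

Elements at indices 7..10: -7, 4, -3, -4
max(-7, 4, -3, -4) = 4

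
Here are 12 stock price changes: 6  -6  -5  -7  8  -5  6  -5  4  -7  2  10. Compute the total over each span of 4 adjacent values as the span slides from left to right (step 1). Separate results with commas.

(6, -6, -5, -7) → sum -12
(-6, -5, -7, 8) → sum -10
(-5, -7, 8, -5) → sum -9
(-7, 8, -5, 6) → sum 2
(8, -5, 6, -5) → sum 4
(-5, 6, -5, 4) → sum 0
(6, -5, 4, -7) → sum -2
(-5, 4, -7, 2) → sum -6
(4, -7, 2, 10) → sum 9

-12, -10, -9, 2, 4, 0, -2, -6, 9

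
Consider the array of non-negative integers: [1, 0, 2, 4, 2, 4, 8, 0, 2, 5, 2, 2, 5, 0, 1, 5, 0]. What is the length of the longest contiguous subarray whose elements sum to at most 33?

add 1: [1] sum 1, len 1
add 0: [1, 0] sum 1, len 2
add 2: [1, 0, 2] sum 3, len 3
add 4: [1, 0, 2, 4] sum 7, len 4
add 2: [1, 0, 2, 4, 2] sum 9, len 5
add 4: [1, 0, 2, 4, 2, 4] sum 13, len 6
add 8: [1, 0, 2, 4, 2, 4, 8] sum 21, len 7
add 0: [1, 0, 2, 4, 2, 4, 8, 0] sum 21, len 8
add 2: [1, 0, 2, 4, 2, 4, 8, 0, 2] sum 23, len 9
add 5: [1, 0, 2, 4, 2, 4, 8, 0, 2, 5] sum 28, len 10
add 2: [1, 0, 2, 4, 2, 4, 8, 0, 2, 5, 2] sum 30, len 11
add 2: [1, 0, 2, 4, 2, 4, 8, 0, 2, 5, 2, 2] sum 32, len 12
add 5: [2, 4, 8, 0, 2, 5, 2, 2, 5] sum 30, len 9
add 0: [2, 4, 8, 0, 2, 5, 2, 2, 5, 0] sum 30, len 10
add 1: [2, 4, 8, 0, 2, 5, 2, 2, 5, 0, 1] sum 31, len 11
add 5: [8, 0, 2, 5, 2, 2, 5, 0, 1, 5] sum 30, len 10
add 0: [8, 0, 2, 5, 2, 2, 5, 0, 1, 5, 0] sum 30, len 11
Longest length seen: 12.

12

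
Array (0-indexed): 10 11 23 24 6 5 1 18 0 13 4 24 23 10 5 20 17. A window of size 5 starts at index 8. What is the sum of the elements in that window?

64

Elements at indices 8..12: 0, 13, 4, 24, 23
sum(0, 13, 4, 24, 23) = 64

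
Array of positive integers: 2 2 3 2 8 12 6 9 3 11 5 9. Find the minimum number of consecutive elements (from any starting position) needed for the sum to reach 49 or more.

6

add 2: running sum 2 < 49
add 2: running sum 4 < 49
add 3: running sum 7 < 49
add 2: running sum 9 < 49
add 8: running sum 17 < 49
add 12: running sum 29 < 49
add 6: running sum 35 < 49
add 9: running sum 44 < 49
add 3: running sum 47 < 49
add 11: shortest ending here [8, 12, 6, 9, 3, 11] sum 49, len 6
add 5: shortest ending here [8, 12, 6, 9, 3, 11, 5] sum 54, len 7
add 9: shortest ending here [12, 6, 9, 3, 11, 5, 9] sum 55, len 7
Shortest qualifying length: 6.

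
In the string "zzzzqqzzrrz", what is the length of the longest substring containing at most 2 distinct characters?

8

[z] 1 distinct, len 1
[z, z] 1 distinct, len 2
[z, z, z] 1 distinct, len 3
[z, z, z, z] 1 distinct, len 4
[z, z, z, z, q] 2 distinct, len 5
[z, z, z, z, q, q] 2 distinct, len 6
[z, z, z, z, q, q, z] 2 distinct, len 7
[z, z, z, z, q, q, z, z] 2 distinct, len 8
[z, z, r] 2 distinct, len 3
[z, z, r, r] 2 distinct, len 4
[z, z, r, r, z] 2 distinct, len 5
Longest length with ≤2 distinct: 8.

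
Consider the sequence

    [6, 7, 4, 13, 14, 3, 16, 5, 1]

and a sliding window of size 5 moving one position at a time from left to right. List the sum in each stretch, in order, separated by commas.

[6, 7, 4, 13, 14] → sum 44
[7, 4, 13, 14, 3] → sum 41
[4, 13, 14, 3, 16] → sum 50
[13, 14, 3, 16, 5] → sum 51
[14, 3, 16, 5, 1] → sum 39

44, 41, 50, 51, 39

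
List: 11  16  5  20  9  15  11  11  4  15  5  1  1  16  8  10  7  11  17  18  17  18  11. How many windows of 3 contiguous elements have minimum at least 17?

[11, 16, 5] → min 5
[16, 5, 20] → min 5
[5, 20, 9] → min 5
[20, 9, 15] → min 9
[9, 15, 11] → min 9
[15, 11, 11] → min 11
[11, 11, 4] → min 4
[11, 4, 15] → min 4
[4, 15, 5] → min 4
[15, 5, 1] → min 1
[5, 1, 1] → min 1
[1, 1, 16] → min 1
[1, 16, 8] → min 1
[16, 8, 10] → min 8
[8, 10, 7] → min 7
[10, 7, 11] → min 7
[7, 11, 17] → min 7
[11, 17, 18] → min 11
[17, 18, 17] → min 17  ≥ 17 ✓
[18, 17, 18] → min 17  ≥ 17 ✓
[17, 18, 11] → min 11
2 windows satisfy the condition.

2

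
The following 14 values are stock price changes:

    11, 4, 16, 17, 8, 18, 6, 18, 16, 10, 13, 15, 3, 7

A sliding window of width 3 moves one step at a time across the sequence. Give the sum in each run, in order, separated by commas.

11 4 16 → sum 31
4 16 17 → sum 37
16 17 8 → sum 41
17 8 18 → sum 43
8 18 6 → sum 32
18 6 18 → sum 42
6 18 16 → sum 40
18 16 10 → sum 44
16 10 13 → sum 39
10 13 15 → sum 38
13 15 3 → sum 31
15 3 7 → sum 25

31, 37, 41, 43, 32, 42, 40, 44, 39, 38, 31, 25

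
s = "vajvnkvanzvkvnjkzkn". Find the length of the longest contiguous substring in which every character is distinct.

5

[v] len 1
[v, a] len 2
[v, a, j] len 3
[a, j, v] len 3
[a, j, v, n] len 4
[a, j, v, n, k] len 5
[n, k, v] len 3
[n, k, v, a] len 4
[k, v, a, n] len 4
[k, v, a, n, z] len 5
[a, n, z, v] len 4
[a, n, z, v, k] len 5
[k, v] len 2
[k, v, n] len 3
[k, v, n, j] len 4
[v, n, j, k] len 4
[v, n, j, k, z] len 5
[z, k] len 2
[z, k, n] len 3
Longest all-distinct length: 5.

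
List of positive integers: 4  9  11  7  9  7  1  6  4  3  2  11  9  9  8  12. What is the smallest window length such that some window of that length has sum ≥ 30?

4

add 4: running sum 4 < 30
add 9: running sum 13 < 30
add 11: running sum 24 < 30
end 3: [4, 9, 11, 7] sum 31, len 4
end 4: [9, 11, 7, 9] sum 36, len 4
end 5: [11, 7, 9, 7] sum 34, len 4
end 6: [11, 7, 9, 7, 1] sum 35, len 5
end 7: [7, 9, 7, 1, 6] sum 30, len 5
end 8: [7, 9, 7, 1, 6, 4] sum 34, len 6
end 9: [9, 7, 1, 6, 4, 3] sum 30, len 6
end 10: [9, 7, 1, 6, 4, 3, 2] sum 32, len 7
end 11: [7, 1, 6, 4, 3, 2, 11] sum 34, len 7
end 12: [6, 4, 3, 2, 11, 9] sum 35, len 6
end 13: [2, 11, 9, 9] sum 31, len 4
end 14: [11, 9, 9, 8] sum 37, len 4
end 15: [9, 9, 8, 12] sum 38, len 4
Shortest qualifying length: 4.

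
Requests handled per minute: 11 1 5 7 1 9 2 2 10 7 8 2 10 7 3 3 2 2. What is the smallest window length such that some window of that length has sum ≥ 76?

add 11: running sum 11 < 76
add 1: running sum 12 < 76
add 5: running sum 17 < 76
add 7: running sum 24 < 76
add 1: running sum 25 < 76
add 9: running sum 34 < 76
add 2: running sum 36 < 76
add 2: running sum 38 < 76
add 10: running sum 48 < 76
add 7: running sum 55 < 76
add 8: running sum 63 < 76
add 2: running sum 65 < 76
add 10: running sum 75 < 76
add 7: shortest ending here [11, 1, 5, 7, 1, 9, 2, 2, 10, 7, 8, 2, 10, 7] sum 82, len 14
add 3: shortest ending here [11, 1, 5, 7, 1, 9, 2, 2, 10, 7, 8, 2, 10, 7, 3] sum 85, len 15
add 3: shortest ending here [5, 7, 1, 9, 2, 2, 10, 7, 8, 2, 10, 7, 3, 3] sum 76, len 14
add 2: shortest ending here [5, 7, 1, 9, 2, 2, 10, 7, 8, 2, 10, 7, 3, 3, 2] sum 78, len 15
add 2: shortest ending here [5, 7, 1, 9, 2, 2, 10, 7, 8, 2, 10, 7, 3, 3, 2, 2] sum 80, len 16
Shortest qualifying length: 14.

14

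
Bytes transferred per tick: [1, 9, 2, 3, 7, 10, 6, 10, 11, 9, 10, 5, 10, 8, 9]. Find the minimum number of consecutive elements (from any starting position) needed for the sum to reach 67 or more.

add 1: running sum 1 < 67
add 9: running sum 10 < 67
add 2: running sum 12 < 67
add 3: running sum 15 < 67
add 7: running sum 22 < 67
add 10: running sum 32 < 67
add 6: running sum 38 < 67
add 10: running sum 48 < 67
add 11: running sum 59 < 67
end 9: [9, 2, 3, 7, 10, 6, 10, 11, 9] sum 67, len 9
end 10: [2, 3, 7, 10, 6, 10, 11, 9, 10] sum 68, len 9
end 11: [7, 10, 6, 10, 11, 9, 10, 5] sum 68, len 8
end 12: [10, 6, 10, 11, 9, 10, 5, 10] sum 71, len 8
end 13: [6, 10, 11, 9, 10, 5, 10, 8] sum 69, len 8
end 14: [10, 11, 9, 10, 5, 10, 8, 9] sum 72, len 8
Shortest qualifying length: 8.

8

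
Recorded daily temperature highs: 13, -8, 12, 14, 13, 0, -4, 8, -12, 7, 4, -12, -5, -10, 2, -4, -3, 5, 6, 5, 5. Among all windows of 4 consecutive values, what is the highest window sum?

39

[13, -8, 12, 14] → sum 31
[-8, 12, 14, 13] → sum 31
[12, 14, 13, 0] → sum 39
[14, 13, 0, -4] → sum 23
[13, 0, -4, 8] → sum 17
[0, -4, 8, -12] → sum -8
[-4, 8, -12, 7] → sum -1
[8, -12, 7, 4] → sum 7
[-12, 7, 4, -12] → sum -13
[7, 4, -12, -5] → sum -6
[4, -12, -5, -10] → sum -23
[-12, -5, -10, 2] → sum -25
[-5, -10, 2, -4] → sum -17
[-10, 2, -4, -3] → sum -15
[2, -4, -3, 5] → sum 0
[-4, -3, 5, 6] → sum 4
[-3, 5, 6, 5] → sum 13
[5, 6, 5, 5] → sum 21
Highest of these is 39.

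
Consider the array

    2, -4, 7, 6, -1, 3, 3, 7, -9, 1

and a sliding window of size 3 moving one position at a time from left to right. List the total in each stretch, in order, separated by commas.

5, 9, 12, 8, 5, 13, 1, -1

Sliding a size-3 window across the 10 values:
(2, -4, 7) → sum 5
(-4, 7, 6) → sum 9
(7, 6, -1) → sum 12
(6, -1, 3) → sum 8
(-1, 3, 3) → sum 5
(3, 3, 7) → sum 13
(3, 7, -9) → sum 1
(7, -9, 1) → sum -1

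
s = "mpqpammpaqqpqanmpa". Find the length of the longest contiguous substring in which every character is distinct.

5

add m: [m] len 1
add p: [m, p] len 2
add q: [m, p, q] len 3
add p (repeat p, move left end past it): [q, p] len 2
add a: [q, p, a] len 3
add m: [q, p, a, m] len 4
add m (repeat m, move left end past it): [m] len 1
add p: [m, p] len 2
add a: [m, p, a] len 3
add q: [m, p, a, q] len 4
add q (repeat q, move left end past it): [q] len 1
add p: [q, p] len 2
add q (repeat q, move left end past it): [p, q] len 2
add a: [p, q, a] len 3
add n: [p, q, a, n] len 4
add m: [p, q, a, n, m] len 5
add p (repeat p, move left end past it): [q, a, n, m, p] len 5
add a (repeat a, move left end past it): [n, m, p, a] len 4
Longest all-distinct length: 5.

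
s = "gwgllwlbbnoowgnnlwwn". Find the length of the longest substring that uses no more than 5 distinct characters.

11

[g] 1 distinct, len 1
[g, w] 2 distinct, len 2
[g, w, g] 2 distinct, len 3
[g, w, g, l] 3 distinct, len 4
[g, w, g, l, l] 3 distinct, len 5
[g, w, g, l, l, w] 3 distinct, len 6
[g, w, g, l, l, w, l] 3 distinct, len 7
[g, w, g, l, l, w, l, b] 4 distinct, len 8
[g, w, g, l, l, w, l, b, b] 4 distinct, len 9
[g, w, g, l, l, w, l, b, b, n] 5 distinct, len 10
[l, l, w, l, b, b, n, o] 5 distinct, len 8
[l, l, w, l, b, b, n, o, o] 5 distinct, len 9
[l, l, w, l, b, b, n, o, o, w] 5 distinct, len 10
[b, b, n, o, o, w, g] 5 distinct, len 7
[b, b, n, o, o, w, g, n] 5 distinct, len 8
[b, b, n, o, o, w, g, n, n] 5 distinct, len 9
[n, o, o, w, g, n, n, l] 5 distinct, len 8
[n, o, o, w, g, n, n, l, w] 5 distinct, len 9
[n, o, o, w, g, n, n, l, w, w] 5 distinct, len 10
[n, o, o, w, g, n, n, l, w, w, n] 5 distinct, len 11
Longest length with ≤5 distinct: 11.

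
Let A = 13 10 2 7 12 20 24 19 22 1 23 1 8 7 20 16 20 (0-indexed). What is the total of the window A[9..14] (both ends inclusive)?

60

Elements at indices 9..14: 1, 23, 1, 8, 7, 20
sum(1, 23, 1, 8, 7, 20) = 60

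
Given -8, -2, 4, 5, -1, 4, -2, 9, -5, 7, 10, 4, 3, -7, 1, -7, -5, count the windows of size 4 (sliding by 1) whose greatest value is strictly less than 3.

1

(-8, -2, 4, 5) → max 5
(-2, 4, 5, -1) → max 5
(4, 5, -1, 4) → max 5
(5, -1, 4, -2) → max 5
(-1, 4, -2, 9) → max 9
(4, -2, 9, -5) → max 9
(-2, 9, -5, 7) → max 9
(9, -5, 7, 10) → max 10
(-5, 7, 10, 4) → max 10
(7, 10, 4, 3) → max 10
(10, 4, 3, -7) → max 10
(4, 3, -7, 1) → max 4
(3, -7, 1, -7) → max 3
(-7, 1, -7, -5) → max 1  < 3 ✓
1 window satisfy the condition.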